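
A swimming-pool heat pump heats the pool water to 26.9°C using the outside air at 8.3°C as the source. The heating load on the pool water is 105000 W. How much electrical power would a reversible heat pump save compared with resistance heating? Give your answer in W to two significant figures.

In absolute terms T_C = 281.45 K and T_H = 300.05 K, so ΔT = 18.60 K.
COP_Carnot = T_H/ΔT = 300.05/18.60 = 16.13.
Resistance heating needs Ẇ_res = Q̇_H = 105000 W; the reversible heat pump needs only Ẇ_hp = Q̇_H/COP = 6509 W.
Saving = 105000 − 6509 = 98490 W.

98000 W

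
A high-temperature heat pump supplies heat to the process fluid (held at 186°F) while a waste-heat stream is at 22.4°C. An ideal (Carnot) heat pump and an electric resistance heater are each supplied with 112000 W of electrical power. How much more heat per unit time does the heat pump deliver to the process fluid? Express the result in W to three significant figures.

In absolute terms T_C = 295.55 K and T_H = 358.71 K, so ΔT = 63.16 K.
COP_Carnot = T_H/ΔT = 358.71/63.16 = 5.680.
The heat pump delivers Q̇_H = COP × Ẇ = 636100 W; the resistance heater delivers Ẇ = 112000 W.
Extra = (COP − 1)·Ẇ = 524100 W.

524000 W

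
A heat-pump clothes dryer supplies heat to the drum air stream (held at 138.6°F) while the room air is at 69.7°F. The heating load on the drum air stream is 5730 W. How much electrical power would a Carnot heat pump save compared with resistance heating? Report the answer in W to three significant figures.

In absolute terms T_C = 294.09 K and T_H = 332.37 K, so ΔT = 38.28 K.
COP_Carnot = T_H/ΔT = 332.37/38.28 = 8.683.
Resistance heating needs Ẇ_res = Q̇_H = 5730 W; the reversible heat pump needs only Ẇ_hp = Q̇_H/COP = 659.9 W.
Saving = 5730 − 659.9 = 5070 W.

5070 W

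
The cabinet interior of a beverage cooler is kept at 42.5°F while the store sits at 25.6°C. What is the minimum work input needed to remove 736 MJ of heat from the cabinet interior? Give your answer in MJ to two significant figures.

52 MJ

In absolute terms T_C = 278.98 K and T_H = 298.75 K, so ΔT = 19.77 K.
The reversible limit is COP_R = T_C/ΔT = 14.11, so W_min = Q_C/COP = Q_C·ΔT/T_C.
W_min = 736.0 × 19.77/278.98 = 52.15 MJ.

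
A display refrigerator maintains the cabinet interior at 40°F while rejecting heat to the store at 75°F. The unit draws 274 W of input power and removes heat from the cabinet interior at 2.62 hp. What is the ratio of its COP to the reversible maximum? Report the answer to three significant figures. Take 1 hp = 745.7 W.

Converting, Q̇_C = 2.620 hp = 1954 W, so COP_actual = Q̇_C/Ẇ = 1954/274.0 = 7.130.
In absolute terms T_C = 277.59 K and T_H = 297.04 K, so ΔT = 19.44 K.
COP_Carnot = T_C/ΔT = 277.59/19.44 = 14.28.
η_II = COP_actual/COP_Carnot = 7.130/14.28 = 0.4995.

0.499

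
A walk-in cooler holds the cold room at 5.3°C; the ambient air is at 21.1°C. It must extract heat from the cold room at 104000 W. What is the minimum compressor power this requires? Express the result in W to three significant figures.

5900 W

In absolute terms T_C = 278.45 K and T_H = 294.25 K, so ΔT = 15.80 K.
COP_Carnot = T_C/ΔT = 278.45/15.80 = 17.62.
Ẇ_min = Q̇/COP_Carnot = 104000/17.62 = 5901 W.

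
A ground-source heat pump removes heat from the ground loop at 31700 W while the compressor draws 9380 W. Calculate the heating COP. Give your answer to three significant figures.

4.38

The first law gives Q̇_H = Q̇_C + Ẇ, so the three rates are Q̇_C = 31700, Q̇_H = 41080, Ẇ = 9380 W.
COP_HP = Q̇_H/Ẇ = 41080/9380 = 4.380.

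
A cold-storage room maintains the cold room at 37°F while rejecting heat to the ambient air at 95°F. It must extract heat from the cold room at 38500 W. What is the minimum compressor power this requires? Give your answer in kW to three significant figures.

In absolute terms T_C = 275.93 K and T_H = 308.15 K, so ΔT = 32.22 K.
COP_Carnot = T_C/ΔT = 275.93/32.22 = 8.563.
Ẇ_min = Q̇/COP_Carnot = 38500/8.563 = 4496 W = 4.496 kW.

4.50 kW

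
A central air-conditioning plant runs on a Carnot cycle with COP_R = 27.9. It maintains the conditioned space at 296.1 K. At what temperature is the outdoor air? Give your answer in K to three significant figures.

COP_R = T_C/(T_H − T_C) gives T_H − T_C = T_C/COP.
With T_C = 296.10 K, T_H = 296.10 × (1 + 1/27.9) = 306.71 K.

307 K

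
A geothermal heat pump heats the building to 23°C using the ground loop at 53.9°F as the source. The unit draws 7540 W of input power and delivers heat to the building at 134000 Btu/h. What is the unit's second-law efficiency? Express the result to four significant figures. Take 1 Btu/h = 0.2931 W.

0.1905

Converting, Q̇_H = 134000 Btu/h = 39280 W, so COP_actual = Q̇_H/Ẇ = 39280/7540 = 5.209.
In absolute terms T_C = 285.32 K and T_H = 296.15 K, so ΔT = 10.83 K.
COP_Carnot = T_H/ΔT = 296.15/10.83 = 27.34.
η_II = COP_actual/COP_Carnot = 5.209/27.34 = 0.1905.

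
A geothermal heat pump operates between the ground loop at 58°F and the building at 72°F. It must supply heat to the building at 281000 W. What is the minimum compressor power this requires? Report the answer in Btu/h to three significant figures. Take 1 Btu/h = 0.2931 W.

25200 Btu/h

In absolute terms T_C = 287.59 K and T_H = 295.37 K, so ΔT = 7.778 K.
COP_Carnot = T_H/ΔT = 295.37/7.778 = 37.98.
Ẇ_min = Q̇/COP_Carnot = 281000/37.98 = 7399 W = 25250 Btu/h.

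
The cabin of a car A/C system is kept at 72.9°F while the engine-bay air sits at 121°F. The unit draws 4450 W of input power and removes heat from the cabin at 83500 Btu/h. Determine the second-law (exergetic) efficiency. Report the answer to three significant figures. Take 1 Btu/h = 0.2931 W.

Converting, Q̇_C = 83500 Btu/h = 24470 W, so COP_actual = Q̇_C/Ẇ = 24470/4450 = 5.500.
In absolute terms T_C = 295.87 K and T_H = 322.59 K, so ΔT = 26.72 K.
COP_Carnot = T_C/ΔT = 295.87/26.72 = 11.07.
η_II = COP_actual/COP_Carnot = 5.500/11.07 = 0.4967.

0.497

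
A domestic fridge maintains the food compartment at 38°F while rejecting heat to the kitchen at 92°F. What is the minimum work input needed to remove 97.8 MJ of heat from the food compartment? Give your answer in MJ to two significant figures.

11 MJ

In absolute terms T_C = 276.48 K and T_H = 306.48 K, so ΔT = 30.00 K.
The reversible limit is COP_R = T_C/ΔT = 9.216, so W_min = Q_C/COP = Q_C·ΔT/T_C.
W_min = 97.80 × 30.00/276.48 = 10.61 MJ.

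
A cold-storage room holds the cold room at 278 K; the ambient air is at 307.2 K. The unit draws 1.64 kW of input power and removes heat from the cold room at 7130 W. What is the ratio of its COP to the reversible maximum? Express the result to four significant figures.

Converting, Q̇_C = 7130 W = 7.130 kW, so COP_actual = Q̇_C/Ẇ = 7.130/1.640 = 4.348.
The reservoir spacing is ΔT = 307.2 − 278 = 29.20 K.
COP_Carnot = T_C/ΔT = 278.00/29.20 = 9.521.
η_II = COP_actual/COP_Carnot = 4.348/9.521 = 0.4567.

0.4567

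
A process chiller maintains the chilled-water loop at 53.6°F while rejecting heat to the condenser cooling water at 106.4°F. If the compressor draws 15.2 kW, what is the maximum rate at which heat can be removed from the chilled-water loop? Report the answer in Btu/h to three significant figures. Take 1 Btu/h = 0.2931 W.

504000 Btu/h

In absolute terms T_C = 285.15 K and T_H = 314.48 K, so ΔT = 29.33 K.
COP_Carnot = T_C/ΔT = 285.15/29.33 = 9.721.
Q̇_max = COP_Carnot × Ẇ = 9.721 × 15.20 kW = 147.8 kW = 504100 Btu/h.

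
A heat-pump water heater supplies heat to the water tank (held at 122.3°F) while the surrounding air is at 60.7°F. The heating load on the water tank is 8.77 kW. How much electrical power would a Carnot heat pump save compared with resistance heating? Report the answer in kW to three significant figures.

In absolute terms T_C = 289.09 K and T_H = 323.32 K, so ΔT = 34.22 K.
COP_Carnot = T_H/ΔT = 323.32/34.22 = 9.448.
Resistance heating needs Ẇ_res = Q̇_H = 8.770 kW; the reversible heat pump needs only Ẇ_hp = Q̇_H/COP = 0.9283 kW.
Saving = 8.770 − 0.9283 = 7.842 kW.

7.84 kW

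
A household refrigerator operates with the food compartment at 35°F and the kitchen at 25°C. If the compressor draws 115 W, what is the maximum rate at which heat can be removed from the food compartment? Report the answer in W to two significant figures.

In absolute terms T_C = 274.82 K and T_H = 298.15 K, so ΔT = 23.33 K.
COP_Carnot = T_C/ΔT = 274.82/23.33 = 11.78.
Q̇_max = COP_Carnot × Ẇ = 11.78 × 115.0 W = 1354 W.

1400 W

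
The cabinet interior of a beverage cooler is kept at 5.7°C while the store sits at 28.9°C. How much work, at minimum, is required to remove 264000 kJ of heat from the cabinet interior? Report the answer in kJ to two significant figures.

In absolute terms T_C = 278.85 K and T_H = 302.05 K, so ΔT = 23.20 K.
The reversible limit is COP_R = T_C/ΔT = 12.02, so W_min = Q_C/COP = Q_C·ΔT/T_C.
W_min = 264000 × 23.20/278.85 = 21960 kJ.

22000 kJ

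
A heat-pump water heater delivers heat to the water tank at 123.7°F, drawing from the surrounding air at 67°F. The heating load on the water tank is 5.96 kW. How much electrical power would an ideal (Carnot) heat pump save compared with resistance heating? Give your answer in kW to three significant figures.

In absolute terms T_C = 292.59 K and T_H = 324.09 K, so ΔT = 31.50 K.
COP_Carnot = T_H/ΔT = 324.09/31.50 = 10.29.
Resistance heating needs Ẇ_res = Q̇_H = 5.960 kW; the reversible heat pump needs only Ẇ_hp = Q̇_H/COP = 0.5793 kW.
Saving = 5.960 − 0.5793 = 5.381 kW.

5.38 kW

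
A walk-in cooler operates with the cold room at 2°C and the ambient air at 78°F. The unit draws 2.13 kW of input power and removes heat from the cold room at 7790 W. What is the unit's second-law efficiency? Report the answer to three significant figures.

Converting, Q̇_C = 7790 W = 7.790 kW, so COP_actual = Q̇_C/Ẇ = 7.790/2.130 = 3.657.
In absolute terms T_C = 275.15 K and T_H = 298.71 K, so ΔT = 23.56 K.
COP_Carnot = T_C/ΔT = 275.15/23.56 = 11.68.
η_II = COP_actual/COP_Carnot = 3.657/11.68 = 0.3131.

0.313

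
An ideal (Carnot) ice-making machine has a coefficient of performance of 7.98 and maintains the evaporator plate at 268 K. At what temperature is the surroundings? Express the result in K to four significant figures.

COP_R = T_C/(T_H − T_C) gives T_H − T_C = T_C/COP.
With T_C = 268.00 K, T_H = 268.00 × (1 + 1/7.98) = 301.58 K.

301.6 K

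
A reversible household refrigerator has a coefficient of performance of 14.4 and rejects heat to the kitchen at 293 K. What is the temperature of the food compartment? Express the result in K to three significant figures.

274 K

For a Carnot refrigerator COP_R = T_C/(T_H − T_C), so T_C = COP·T_H/(1 + COP).
With T_H = 293.00 K, T_C = 14.4 × 293.00/15.40 = 273.97 K.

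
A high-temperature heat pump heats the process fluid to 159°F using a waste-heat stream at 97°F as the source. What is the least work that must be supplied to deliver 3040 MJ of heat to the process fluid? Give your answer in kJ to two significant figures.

In absolute terms T_C = 309.26 K and T_H = 343.71 K, so ΔT = 34.44 K.
The reversible limit is COP_HP = T_H/ΔT = 9.979, so W_min = Q_H/COP = Q_H·ΔT/T_H.
W_min = 3040 × 34.44/343.71 = 304.7 MJ = 304700 kJ.

300000 kJ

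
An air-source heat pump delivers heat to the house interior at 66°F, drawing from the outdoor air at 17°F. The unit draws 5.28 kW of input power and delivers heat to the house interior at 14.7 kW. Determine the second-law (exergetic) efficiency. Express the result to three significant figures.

0.260

COP_actual = Q̇_H/Ẇ = 14.70/5.280 = 2.784.
In absolute terms T_C = 264.82 K and T_H = 292.04 K, so ΔT = 27.22 K.
COP_Carnot = T_H/ΔT = 292.04/27.22 = 10.73.
η_II = COP_actual/COP_Carnot = 2.784/10.73 = 0.2595.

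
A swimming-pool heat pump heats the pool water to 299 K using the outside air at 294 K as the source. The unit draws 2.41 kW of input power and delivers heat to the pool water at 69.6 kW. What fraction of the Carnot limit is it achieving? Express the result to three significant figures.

COP_actual = Q̇_H/Ẇ = 69.60/2.410 = 28.88.
The reservoir spacing is ΔT = 299 − 294 = 5.000 K.
COP_Carnot = T_H/ΔT = 299.00/5.000 = 59.80.
η_II = COP_actual/COP_Carnot = 28.88/59.80 = 0.4829.

0.483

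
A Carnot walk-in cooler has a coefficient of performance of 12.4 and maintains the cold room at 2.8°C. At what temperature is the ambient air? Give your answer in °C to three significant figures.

COP_R = T_C/(T_H − T_C) gives T_H − T_C = T_C/COP.
With T_C = 275.95 K, T_H = 275.95 × (1 + 1/12.4) = 298.20 K.
Converting, 298.20 K = 25.05°C.

25.1 °C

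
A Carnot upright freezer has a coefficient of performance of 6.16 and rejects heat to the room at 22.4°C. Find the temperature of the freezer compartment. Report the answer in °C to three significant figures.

-18.9 °C

For a Carnot refrigerator COP_R = T_C/(T_H − T_C), so T_C = COP·T_H/(1 + COP).
With T_H = 295.55 K, T_C = 6.16 × 295.55/7.160 = 254.27 K.
Converting, 254.27 K = -18.88°C.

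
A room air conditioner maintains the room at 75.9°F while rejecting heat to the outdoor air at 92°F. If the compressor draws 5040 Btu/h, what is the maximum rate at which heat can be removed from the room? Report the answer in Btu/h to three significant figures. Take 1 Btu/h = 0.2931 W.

168000 Btu/h

In absolute terms T_C = 297.54 K and T_H = 306.48 K, so ΔT = 8.944 K.
COP_Carnot = T_C/ΔT = 297.54/8.944 = 33.27.
Q̇_max = COP_Carnot × Ẇ = 33.27 × 5040 Btu/h = 167700 Btu/h.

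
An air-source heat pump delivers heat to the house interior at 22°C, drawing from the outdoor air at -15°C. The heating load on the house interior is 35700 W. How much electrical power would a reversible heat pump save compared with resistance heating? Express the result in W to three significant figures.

31200 W

In absolute terms T_C = 258.15 K and T_H = 295.15 K, so ΔT = 37.00 K.
COP_Carnot = T_H/ΔT = 295.15/37.00 = 7.977.
Resistance heating needs Ẇ_res = Q̇_H = 35700 W; the reversible heat pump needs only Ẇ_hp = Q̇_H/COP = 4475 W.
Saving = 35700 − 4475 = 31220 W.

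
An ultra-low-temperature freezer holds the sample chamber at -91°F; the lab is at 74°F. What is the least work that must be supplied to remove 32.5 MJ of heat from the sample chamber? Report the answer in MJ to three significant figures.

14.5 MJ

In absolute terms T_C = 204.82 K and T_H = 296.48 K, so ΔT = 91.67 K.
The reversible limit is COP_R = T_C/ΔT = 2.234, so W_min = Q_C/COP = Q_C·ΔT/T_C.
W_min = 32.50 × 91.67/204.82 = 14.55 MJ.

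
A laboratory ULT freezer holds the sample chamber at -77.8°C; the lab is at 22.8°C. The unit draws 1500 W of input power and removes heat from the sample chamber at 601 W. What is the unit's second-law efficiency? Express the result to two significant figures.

COP_actual = Q̇_C/Ẇ = 601.0/1500 = 0.4007.
In absolute terms T_C = 195.35 K and T_H = 295.95 K, so ΔT = 100.6 K.
COP_Carnot = T_C/ΔT = 195.35/100.6 = 1.942.
η_II = COP_actual/COP_Carnot = 0.4007/1.942 = 0.2063.

0.21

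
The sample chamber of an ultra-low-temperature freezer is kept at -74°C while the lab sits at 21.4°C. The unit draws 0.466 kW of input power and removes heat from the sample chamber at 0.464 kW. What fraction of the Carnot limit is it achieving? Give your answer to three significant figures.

COP_actual = Q̇_C/Ẇ = 0.4640/0.4660 = 0.9957.
In absolute terms T_C = 199.15 K and T_H = 294.55 K, so ΔT = 95.40 K.
COP_Carnot = T_C/ΔT = 199.15/95.40 = 2.088.
η_II = COP_actual/COP_Carnot = 0.9957/2.088 = 0.4770.

0.477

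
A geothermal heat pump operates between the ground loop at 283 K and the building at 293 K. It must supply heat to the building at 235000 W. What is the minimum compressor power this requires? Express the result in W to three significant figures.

8020 W

The reservoir spacing is ΔT = 293 − 283 = 10.00 K.
COP_Carnot = T_H/ΔT = 293.00/10.00 = 29.30.
Ẇ_min = Q̇/COP_Carnot = 235000/29.30 = 8020 W.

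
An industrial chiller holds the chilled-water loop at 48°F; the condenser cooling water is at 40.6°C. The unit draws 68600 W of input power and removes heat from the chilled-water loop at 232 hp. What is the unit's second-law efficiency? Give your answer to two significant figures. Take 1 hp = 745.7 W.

Converting, Q̇_C = 232.0 hp = 173000 W, so COP_actual = Q̇_C/Ẇ = 173000/68600 = 2.522.
In absolute terms T_C = 282.04 K and T_H = 313.75 K, so ΔT = 31.71 K.
COP_Carnot = T_C/ΔT = 282.04/31.71 = 8.894.
η_II = COP_actual/COP_Carnot = 2.522/8.894 = 0.2836.

0.28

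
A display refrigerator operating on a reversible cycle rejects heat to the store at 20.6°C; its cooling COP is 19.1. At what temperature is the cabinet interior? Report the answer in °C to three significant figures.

5.99 °C

For a Carnot refrigerator COP_R = T_C/(T_H − T_C), so T_C = COP·T_H/(1 + COP).
With T_H = 293.75 K, T_C = 19.1 × 293.75/20.10 = 279.14 K.
Converting, 279.14 K = 5.99°C.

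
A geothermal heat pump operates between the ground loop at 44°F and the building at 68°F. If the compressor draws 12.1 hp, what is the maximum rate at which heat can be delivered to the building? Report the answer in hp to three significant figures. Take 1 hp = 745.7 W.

In absolute terms T_C = 279.82 K and T_H = 293.15 K, so ΔT = 13.33 K.
COP_Carnot = T_H/ΔT = 293.15/13.33 = 21.99.
Q̇_max = COP_Carnot × Ẇ = 21.99 × 12.10 hp = 266.0 hp.

266 hp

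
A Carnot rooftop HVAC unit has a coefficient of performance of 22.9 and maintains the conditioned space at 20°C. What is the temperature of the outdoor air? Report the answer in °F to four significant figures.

COP_R = T_C/(T_H − T_C) gives T_H − T_C = T_C/COP.
With T_C = 293.15 K, T_H = 293.15 × (1 + 1/22.9) = 305.95 K.
Converting, 305.95 K = 91.04°F.

91.04 °F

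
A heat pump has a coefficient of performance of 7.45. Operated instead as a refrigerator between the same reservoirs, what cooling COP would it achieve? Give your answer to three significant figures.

Since Q_H = Q_C + W for any cycle, COP_R = Q_C/W = Q_H/W − 1.
COP_R = 7.45 − 1 = 6.45.

6.45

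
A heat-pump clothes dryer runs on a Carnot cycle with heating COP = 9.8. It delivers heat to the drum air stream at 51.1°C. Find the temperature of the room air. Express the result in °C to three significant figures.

COP_HP = T_H/(T_H − T_C) gives T_H − T_C = T_H/COP.
With T_H = 324.25 K, T_C = 324.25 × (1 − 1/9.8) = 291.16 K.
Converting, 291.16 K = 18.01°C.

18.0 °C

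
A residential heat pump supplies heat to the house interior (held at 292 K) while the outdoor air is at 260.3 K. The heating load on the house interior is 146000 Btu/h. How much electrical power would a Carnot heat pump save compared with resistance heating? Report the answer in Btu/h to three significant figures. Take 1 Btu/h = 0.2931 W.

130000 Btu/h

The reservoir spacing is ΔT = 292 − 260.3 = 31.70 K.
COP_Carnot = T_H/ΔT = 292.00/31.70 = 9.211.
Resistance heating needs Ẇ_res = Q̇_H = 146000 Btu/h; the reversible heat pump needs only Ẇ_hp = Q̇_H/COP = 15850 Btu/h.
Saving = 146000 − 15850 = 130200 Btu/h.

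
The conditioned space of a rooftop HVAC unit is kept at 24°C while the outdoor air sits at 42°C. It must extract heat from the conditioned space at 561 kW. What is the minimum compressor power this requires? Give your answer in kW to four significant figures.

33.98 kW

In absolute terms T_C = 297.15 K and T_H = 315.15 K, so ΔT = 18.00 K.
COP_Carnot = T_C/ΔT = 297.15/18.00 = 16.51.
Ẇ_min = Q̇/COP_Carnot = 561.0/16.51 = 33.98 kW.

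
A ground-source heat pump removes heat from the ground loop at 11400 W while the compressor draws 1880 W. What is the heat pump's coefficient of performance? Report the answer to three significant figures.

The first law gives Q̇_H = Q̇_C + Ẇ, so the three rates are Q̇_C = 11400, Q̇_H = 13280, Ẇ = 1880 W.
COP_HP = Q̇_H/Ẇ = 13280/1880 = 7.064.

7.06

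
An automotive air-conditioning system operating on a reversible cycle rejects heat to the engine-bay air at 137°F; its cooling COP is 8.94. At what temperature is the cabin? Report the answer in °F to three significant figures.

77.0 °F

For a Carnot refrigerator COP_R = T_C/(T_H − T_C), so T_C = COP·T_H/(1 + COP).
With T_H = 331.48 K, T_C = 8.94 × 331.48/9.940 = 298.13 K.
Converting, 298.13 K = 76.97°F.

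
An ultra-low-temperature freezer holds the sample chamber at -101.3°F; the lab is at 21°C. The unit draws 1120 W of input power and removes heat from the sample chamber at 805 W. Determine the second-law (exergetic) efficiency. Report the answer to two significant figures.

COP_actual = Q̇_C/Ẇ = 805.0/1120 = 0.7188.
In absolute terms T_C = 199.09 K and T_H = 294.15 K, so ΔT = 95.06 K.
COP_Carnot = T_C/ΔT = 199.09/95.06 = 2.095.
η_II = COP_actual/COP_Carnot = 0.7188/2.095 = 0.3432.

0.34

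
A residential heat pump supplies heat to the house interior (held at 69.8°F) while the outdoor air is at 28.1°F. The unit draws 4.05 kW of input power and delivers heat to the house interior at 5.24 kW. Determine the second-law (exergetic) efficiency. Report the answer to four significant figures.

COP_actual = Q̇_H/Ẇ = 5.240/4.050 = 1.294.
In absolute terms T_C = 270.98 K and T_H = 294.15 K, so ΔT = 23.17 K.
COP_Carnot = T_H/ΔT = 294.15/23.17 = 12.70.
η_II = COP_actual/COP_Carnot = 1.294/12.70 = 0.1019.

0.1019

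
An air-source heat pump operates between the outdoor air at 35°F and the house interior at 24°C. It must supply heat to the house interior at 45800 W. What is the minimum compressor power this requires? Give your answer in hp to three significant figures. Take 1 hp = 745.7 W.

In absolute terms T_C = 274.82 K and T_H = 297.15 K, so ΔT = 22.33 K.
COP_Carnot = T_H/ΔT = 297.15/22.33 = 13.31.
Ẇ_min = Q̇/COP_Carnot = 45800/13.31 = 3442 W = 4.616 hp.

4.62 hp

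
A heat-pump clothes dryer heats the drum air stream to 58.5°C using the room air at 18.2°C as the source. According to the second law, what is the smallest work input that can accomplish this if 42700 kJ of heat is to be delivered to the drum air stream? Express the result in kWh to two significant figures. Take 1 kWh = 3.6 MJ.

In absolute terms T_C = 291.35 K and T_H = 331.65 K, so ΔT = 40.30 K.
The reversible limit is COP_HP = T_H/ΔT = 8.230, so W_min = Q_H/COP = Q_H·ΔT/T_H.
W_min = 42700 × 40.30/331.65 = 5189 kJ = 1.441 kWh.

1.4 kWh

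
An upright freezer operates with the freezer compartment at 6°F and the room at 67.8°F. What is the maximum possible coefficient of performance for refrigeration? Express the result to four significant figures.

7.535

In absolute terms T_C = 258.71 K and T_H = 293.04 K, so ΔT = 34.33 K.
For a reversible cycle, COP_Carnot = T_C/ΔT = 258.71/34.33 = 7.535.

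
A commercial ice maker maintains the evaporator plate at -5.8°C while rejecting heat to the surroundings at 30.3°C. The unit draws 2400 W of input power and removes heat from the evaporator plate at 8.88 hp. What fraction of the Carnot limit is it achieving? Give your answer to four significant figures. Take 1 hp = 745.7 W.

0.3726

Converting, Q̇_C = 8.880 hp = 6622 W, so COP_actual = Q̇_C/Ẇ = 6622/2400 = 2.759.
In absolute terms T_C = 267.35 K and T_H = 303.45 K, so ΔT = 36.10 K.
COP_Carnot = T_C/ΔT = 267.35/36.10 = 7.406.
η_II = COP_actual/COP_Carnot = 2.759/7.406 = 0.3726.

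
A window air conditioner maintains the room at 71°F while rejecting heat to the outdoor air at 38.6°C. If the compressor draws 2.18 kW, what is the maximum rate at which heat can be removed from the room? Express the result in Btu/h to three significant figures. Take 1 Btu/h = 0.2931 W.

129000 Btu/h

In absolute terms T_C = 294.82 K and T_H = 311.75 K, so ΔT = 16.93 K.
COP_Carnot = T_C/ΔT = 294.82/16.93 = 17.41.
Q̇_max = COP_Carnot × Ẇ = 17.41 × 2.180 kW = 37.95 kW = 129500 Btu/h.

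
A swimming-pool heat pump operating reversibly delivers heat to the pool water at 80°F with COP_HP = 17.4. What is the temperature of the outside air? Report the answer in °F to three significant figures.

49.0 °F

COP_HP = T_H/(T_H − T_C) gives T_H − T_C = T_H/COP.
With T_H = 299.82 K, T_C = 299.82 × (1 − 1/17.4) = 282.59 K.
Converting, 282.59 K = 48.98°F.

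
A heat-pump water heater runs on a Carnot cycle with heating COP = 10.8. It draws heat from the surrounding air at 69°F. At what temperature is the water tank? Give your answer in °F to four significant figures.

122.9 °F

COP_HP = T_H/(T_H − T_C) rearranges to T_H = COP·T_C/(COP − 1).
With T_C = 293.71 K, T_H = 10.8 × 293.71/9.800 = 323.68 K.
Converting, 323.68 K = 122.95°F.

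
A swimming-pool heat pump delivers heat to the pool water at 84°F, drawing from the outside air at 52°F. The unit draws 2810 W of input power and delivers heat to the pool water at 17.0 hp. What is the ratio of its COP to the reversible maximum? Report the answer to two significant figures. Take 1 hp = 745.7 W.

Converting, Q̇_H = 17.00 hp = 12680 W, so COP_actual = Q̇_H/Ẇ = 12680/2810 = 4.511.
In absolute terms T_C = 284.26 K and T_H = 302.04 K, so ΔT = 17.78 K.
COP_Carnot = T_H/ΔT = 302.04/17.78 = 16.99.
η_II = COP_actual/COP_Carnot = 4.511/16.99 = 0.2655.

0.27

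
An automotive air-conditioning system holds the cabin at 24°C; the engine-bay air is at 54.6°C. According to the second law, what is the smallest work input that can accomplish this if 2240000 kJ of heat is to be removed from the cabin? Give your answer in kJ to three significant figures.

In absolute terms T_C = 297.15 K and T_H = 327.75 K, so ΔT = 30.60 K.
The reversible limit is COP_R = T_C/ΔT = 9.711, so W_min = Q_C/COP = Q_C·ΔT/T_C.
W_min = 2240000 × 30.60/297.15 = 230700 kJ.

231000 kJ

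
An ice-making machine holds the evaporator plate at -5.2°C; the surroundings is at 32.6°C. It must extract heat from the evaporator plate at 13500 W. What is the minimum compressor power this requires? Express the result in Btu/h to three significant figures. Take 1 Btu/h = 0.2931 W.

In absolute terms T_C = 267.95 K and T_H = 305.75 K, so ΔT = 37.80 K.
COP_Carnot = T_C/ΔT = 267.95/37.80 = 7.089.
Ẇ_min = Q̇/COP_Carnot = 13500/7.089 = 1904 W = 6498 Btu/h.

6500 Btu/h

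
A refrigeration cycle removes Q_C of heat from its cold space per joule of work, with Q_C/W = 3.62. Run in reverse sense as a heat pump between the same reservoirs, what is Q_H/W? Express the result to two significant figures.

4.6

The first law on one cycle gives Q_H = Q_C + W, so Q_H/W = Q_C/W + 1.
COP_HP = COP_R + 1 = 3.62 + 1 = 4.62.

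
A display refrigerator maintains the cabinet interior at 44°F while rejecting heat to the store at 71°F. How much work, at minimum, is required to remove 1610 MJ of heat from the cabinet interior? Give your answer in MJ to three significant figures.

86.3 MJ

In absolute terms T_C = 279.82 K and T_H = 294.82 K, so ΔT = 15.00 K.
The reversible limit is COP_R = T_C/ΔT = 18.65, so W_min = Q_C/COP = Q_C·ΔT/T_C.
W_min = 1610 × 15.00/279.82 = 86.31 MJ.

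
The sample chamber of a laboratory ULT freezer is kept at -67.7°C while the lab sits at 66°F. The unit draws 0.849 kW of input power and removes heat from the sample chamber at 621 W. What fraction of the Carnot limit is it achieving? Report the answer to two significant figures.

Converting, Q̇_C = 621.0 W = 0.6210 kW, so COP_actual = Q̇_C/Ẇ = 0.6210/0.8490 = 0.7314.
In absolute terms T_C = 205.45 K and T_H = 292.04 K, so ΔT = 86.59 K.
COP_Carnot = T_C/ΔT = 205.45/86.59 = 2.373.
η_II = COP_actual/COP_Carnot = 0.7314/2.373 = 0.3083.

0.31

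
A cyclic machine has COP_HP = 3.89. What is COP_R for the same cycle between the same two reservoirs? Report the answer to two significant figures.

2.9

Since Q_H = Q_C + W for any cycle, COP_R = Q_C/W = Q_H/W − 1.
COP_R = 3.89 − 1 = 2.89.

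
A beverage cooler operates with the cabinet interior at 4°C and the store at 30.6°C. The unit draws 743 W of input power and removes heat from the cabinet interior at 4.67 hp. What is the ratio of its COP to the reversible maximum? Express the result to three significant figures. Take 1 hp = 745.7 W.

0.450

Converting, Q̇_C = 4.670 hp = 3482 W, so COP_actual = Q̇_C/Ẇ = 3482/743.0 = 4.687.
In absolute terms T_C = 277.15 K and T_H = 303.75 K, so ΔT = 26.60 K.
COP_Carnot = T_C/ΔT = 277.15/26.60 = 10.42.
η_II = COP_actual/COP_Carnot = 4.687/10.42 = 0.4498.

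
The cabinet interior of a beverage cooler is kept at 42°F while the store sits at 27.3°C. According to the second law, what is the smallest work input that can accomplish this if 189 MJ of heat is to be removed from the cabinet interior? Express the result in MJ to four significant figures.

In absolute terms T_C = 278.71 K and T_H = 300.45 K, so ΔT = 21.74 K.
The reversible limit is COP_R = T_C/ΔT = 12.82, so W_min = Q_C/COP = Q_C·ΔT/T_C.
W_min = 189.0 × 21.74/278.71 = 14.75 MJ.

14.75 MJ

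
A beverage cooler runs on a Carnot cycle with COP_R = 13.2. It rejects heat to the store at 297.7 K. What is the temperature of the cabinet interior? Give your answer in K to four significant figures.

For a Carnot refrigerator COP_R = T_C/(T_H − T_C), so T_C = COP·T_H/(1 + COP).
With T_H = 297.70 K, T_C = 13.2 × 297.70/14.20 = 276.74 K.

276.7 K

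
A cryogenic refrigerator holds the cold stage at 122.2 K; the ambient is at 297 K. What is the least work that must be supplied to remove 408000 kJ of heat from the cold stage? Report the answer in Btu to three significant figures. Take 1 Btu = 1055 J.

553000 Btu

The reservoir spacing is ΔT = 297 − 122.2 = 174.8 K.
The reversible limit is COP_R = T_C/ΔT = 0.6991, so W_min = Q_C/COP = Q_C·ΔT/T_C.
W_min = 408000 × 174.8/122.20 = 583600 kJ = 553200 Btu.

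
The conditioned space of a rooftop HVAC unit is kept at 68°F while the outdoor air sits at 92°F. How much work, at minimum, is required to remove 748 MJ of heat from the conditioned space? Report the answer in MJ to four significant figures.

34.02 MJ

In absolute terms T_C = 293.15 K and T_H = 306.48 K, so ΔT = 13.33 K.
The reversible limit is COP_R = T_C/ΔT = 21.99, so W_min = Q_C/COP = Q_C·ΔT/T_C.
W_min = 748.0 × 13.33/293.15 = 34.02 MJ.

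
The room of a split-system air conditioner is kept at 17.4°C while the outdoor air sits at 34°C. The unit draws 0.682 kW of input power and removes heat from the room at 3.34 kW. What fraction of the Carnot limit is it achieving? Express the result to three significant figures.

COP_actual = Q̇_C/Ẇ = 3.340/0.6820 = 4.897.
In absolute terms T_C = 290.55 K and T_H = 307.15 K, so ΔT = 16.60 K.
COP_Carnot = T_C/ΔT = 290.55/16.60 = 17.50.
η_II = COP_actual/COP_Carnot = 4.897/17.50 = 0.2798.

0.280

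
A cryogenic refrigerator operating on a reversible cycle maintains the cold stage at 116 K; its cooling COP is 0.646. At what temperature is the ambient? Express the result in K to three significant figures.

COP_R = T_C/(T_H − T_C) gives T_H − T_C = T_C/COP.
With T_C = 116.00 K, T_H = 116.00 × (1 + 1/0.646) = 295.57 K.

296 K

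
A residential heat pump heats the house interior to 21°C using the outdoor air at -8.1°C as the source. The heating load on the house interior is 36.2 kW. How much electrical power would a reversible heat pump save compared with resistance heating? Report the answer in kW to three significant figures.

32.6 kW

In absolute terms T_C = 265.05 K and T_H = 294.15 K, so ΔT = 29.10 K.
COP_Carnot = T_H/ΔT = 294.15/29.10 = 10.11.
Resistance heating needs Ẇ_res = Q̇_H = 36.20 kW; the reversible heat pump needs only Ẇ_hp = Q̇_H/COP = 3.581 kW.
Saving = 36.20 − 3.581 = 32.62 kW.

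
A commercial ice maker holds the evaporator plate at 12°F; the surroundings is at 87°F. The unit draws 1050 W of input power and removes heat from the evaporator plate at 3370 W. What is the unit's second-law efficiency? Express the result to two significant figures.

COP_actual = Q̇_C/Ẇ = 3370/1050 = 3.210.
In absolute terms T_C = 262.04 K and T_H = 303.71 K, so ΔT = 41.67 K.
COP_Carnot = T_C/ΔT = 262.04/41.67 = 6.289.
η_II = COP_actual/COP_Carnot = 3.210/6.289 = 0.5103.

0.51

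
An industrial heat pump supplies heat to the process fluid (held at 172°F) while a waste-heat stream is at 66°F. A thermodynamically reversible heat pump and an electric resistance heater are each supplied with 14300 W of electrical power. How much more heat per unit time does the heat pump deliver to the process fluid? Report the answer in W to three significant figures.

In absolute terms T_C = 292.04 K and T_H = 350.93 K, so ΔT = 58.89 K.
COP_Carnot = T_H/ΔT = 350.93/58.89 = 5.959.
The heat pump delivers Q̇_H = COP × Ẇ = 85220 W; the resistance heater delivers Ẇ = 14300 W.
Extra = (COP − 1)·Ẇ = 70920 W.

70900 W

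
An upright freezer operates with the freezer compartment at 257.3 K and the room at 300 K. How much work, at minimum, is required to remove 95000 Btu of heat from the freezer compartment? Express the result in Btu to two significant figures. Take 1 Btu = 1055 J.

16000 Btu

The reservoir spacing is ΔT = 300 − 257.3 = 42.70 K.
The reversible limit is COP_R = T_C/ΔT = 6.026, so W_min = Q_C/COP = Q_C·ΔT/T_C.
W_min = 95000 × 42.70/257.30 = 15770 Btu.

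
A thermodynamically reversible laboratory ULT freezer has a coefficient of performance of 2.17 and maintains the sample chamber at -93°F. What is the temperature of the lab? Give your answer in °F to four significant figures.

COP_R = T_C/(T_H − T_C) gives T_H − T_C = T_C/COP.
With T_C = 203.71 K, T_H = 203.71 × (1 + 1/2.17) = 297.58 K.
Converting, 297.58 K = 75.97°F.

75.97 °F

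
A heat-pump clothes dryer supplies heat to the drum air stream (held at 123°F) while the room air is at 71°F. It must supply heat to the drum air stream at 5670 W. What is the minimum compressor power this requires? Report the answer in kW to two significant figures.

0.51 kW

In absolute terms T_C = 294.82 K and T_H = 323.71 K, so ΔT = 28.89 K.
COP_Carnot = T_H/ΔT = 323.71/28.89 = 11.21.
Ẇ_min = Q̇/COP_Carnot = 5670/11.21 = 506.0 W = 0.5060 kW.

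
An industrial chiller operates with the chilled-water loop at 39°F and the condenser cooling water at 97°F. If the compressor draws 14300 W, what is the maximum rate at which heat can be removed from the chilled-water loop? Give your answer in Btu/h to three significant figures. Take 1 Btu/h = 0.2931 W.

419000 Btu/h

In absolute terms T_C = 277.04 K and T_H = 309.26 K, so ΔT = 32.22 K.
COP_Carnot = T_C/ΔT = 277.04/32.22 = 8.598.
Q̇_max = COP_Carnot × Ẇ = 8.598 × 14300 W = 122900 W = 419500 Btu/h.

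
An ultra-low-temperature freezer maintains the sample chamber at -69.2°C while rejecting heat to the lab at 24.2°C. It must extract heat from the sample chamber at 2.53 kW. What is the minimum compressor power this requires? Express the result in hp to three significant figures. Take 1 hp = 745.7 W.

In absolute terms T_C = 203.95 K and T_H = 297.35 K, so ΔT = 93.40 K.
COP_Carnot = T_C/ΔT = 203.95/93.40 = 2.184.
Ẇ_min = Q̇/COP_Carnot = 2.530/2.184 = 1.159 kW = 1.554 hp.

1.55 hp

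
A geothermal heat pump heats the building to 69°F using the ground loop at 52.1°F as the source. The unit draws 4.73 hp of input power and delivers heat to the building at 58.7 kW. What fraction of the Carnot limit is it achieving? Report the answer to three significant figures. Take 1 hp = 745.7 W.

Converting, Q̇_H = 58.70 kW = 78.72 hp, so COP_actual = Q̇_H/Ẇ = 78.72/4.730 = 16.64.
In absolute terms T_C = 284.32 K and T_H = 293.71 K, so ΔT = 9.389 K.
COP_Carnot = T_H/ΔT = 293.71/9.389 = 31.28.
η_II = COP_actual/COP_Carnot = 16.64/31.28 = 0.5320.

0.532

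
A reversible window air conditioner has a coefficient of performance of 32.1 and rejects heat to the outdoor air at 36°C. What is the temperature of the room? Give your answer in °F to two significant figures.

80 °F

For a Carnot refrigerator COP_R = T_C/(T_H − T_C), so T_C = COP·T_H/(1 + COP).
With T_H = 309.15 K, T_C = 32.1 × 309.15/33.10 = 299.81 K.
Converting, 299.81 K = 79.99°F.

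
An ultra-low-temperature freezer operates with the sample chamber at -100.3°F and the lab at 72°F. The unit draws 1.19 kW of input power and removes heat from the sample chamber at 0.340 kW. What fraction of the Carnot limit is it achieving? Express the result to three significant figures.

0.137

COP_actual = Q̇_C/Ẇ = 0.3400/1.190 = 0.2857.
In absolute terms T_C = 199.65 K and T_H = 295.37 K, so ΔT = 95.72 K.
COP_Carnot = T_C/ΔT = 199.65/95.72 = 2.086.
η_II = COP_actual/COP_Carnot = 0.2857/2.086 = 0.1370.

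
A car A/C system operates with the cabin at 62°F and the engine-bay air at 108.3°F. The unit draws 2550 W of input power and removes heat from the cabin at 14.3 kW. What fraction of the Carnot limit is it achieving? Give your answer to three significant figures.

0.498

Converting, Q̇_C = 14.30 kW = 14300 W, so COP_actual = Q̇_C/Ẇ = 14300/2550 = 5.608.
In absolute terms T_C = 289.82 K and T_H = 315.54 K, so ΔT = 25.72 K.
COP_Carnot = T_C/ΔT = 289.82/25.72 = 11.27.
η_II = COP_actual/COP_Carnot = 5.608/11.27 = 0.4977.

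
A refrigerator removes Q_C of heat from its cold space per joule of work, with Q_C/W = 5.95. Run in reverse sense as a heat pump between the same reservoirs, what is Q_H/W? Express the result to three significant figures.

The first law on one cycle gives Q_H = Q_C + W, so Q_H/W = Q_C/W + 1.
COP_HP = COP_R + 1 = 5.95 + 1 = 6.95.

6.95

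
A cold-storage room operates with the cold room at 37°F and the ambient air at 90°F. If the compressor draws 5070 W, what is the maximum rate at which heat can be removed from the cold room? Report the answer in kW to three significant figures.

In absolute terms T_C = 275.93 K and T_H = 305.37 K, so ΔT = 29.44 K.
COP_Carnot = T_C/ΔT = 275.93/29.44 = 9.371.
Q̇_max = COP_Carnot × Ẇ = 9.371 × 5070 W = 47510 W = 47.51 kW.

47.5 kW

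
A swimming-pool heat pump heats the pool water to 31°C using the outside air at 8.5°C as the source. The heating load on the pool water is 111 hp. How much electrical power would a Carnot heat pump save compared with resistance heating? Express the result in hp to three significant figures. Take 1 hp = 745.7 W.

In absolute terms T_C = 281.65 K and T_H = 304.15 K, so ΔT = 22.50 K.
COP_Carnot = T_H/ΔT = 304.15/22.50 = 13.52.
Resistance heating needs Ẇ_res = Q̇_H = 111.0 hp; the reversible heat pump needs only Ẇ_hp = Q̇_H/COP = 8.211 hp.
Saving = 111.0 − 8.211 = 102.8 hp.

103 hp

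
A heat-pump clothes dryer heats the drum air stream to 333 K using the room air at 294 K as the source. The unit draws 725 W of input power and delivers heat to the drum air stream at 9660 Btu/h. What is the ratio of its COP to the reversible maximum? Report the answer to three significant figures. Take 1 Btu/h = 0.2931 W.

Converting, Q̇_H = 9660 Btu/h = 2831 W, so COP_actual = Q̇_H/Ẇ = 2831/725.0 = 3.905.
The reservoir spacing is ΔT = 333 − 294 = 39.00 K.
COP_Carnot = T_H/ΔT = 333.00/39.00 = 8.538.
η_II = COP_actual/COP_Carnot = 3.905/8.538 = 0.4574.

0.457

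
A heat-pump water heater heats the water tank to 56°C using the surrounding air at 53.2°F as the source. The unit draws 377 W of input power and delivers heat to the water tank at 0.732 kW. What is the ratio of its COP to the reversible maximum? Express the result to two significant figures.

Converting, Q̇_H = 0.7320 kW = 732.0 W, so COP_actual = Q̇_H/Ẇ = 732.0/377.0 = 1.942.
In absolute terms T_C = 284.93 K and T_H = 329.15 K, so ΔT = 44.22 K.
COP_Carnot = T_H/ΔT = 329.15/44.22 = 7.443.
η_II = COP_actual/COP_Carnot = 1.942/7.443 = 0.2609.

0.26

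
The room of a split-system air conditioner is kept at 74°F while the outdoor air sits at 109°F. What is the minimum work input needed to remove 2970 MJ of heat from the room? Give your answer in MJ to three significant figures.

195 MJ

In absolute terms T_C = 296.48 K and T_H = 315.93 K, so ΔT = 19.44 K.
The reversible limit is COP_R = T_C/ΔT = 15.25, so W_min = Q_C/COP = Q_C·ΔT/T_C.
W_min = 2970 × 19.44/296.48 = 194.8 MJ.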